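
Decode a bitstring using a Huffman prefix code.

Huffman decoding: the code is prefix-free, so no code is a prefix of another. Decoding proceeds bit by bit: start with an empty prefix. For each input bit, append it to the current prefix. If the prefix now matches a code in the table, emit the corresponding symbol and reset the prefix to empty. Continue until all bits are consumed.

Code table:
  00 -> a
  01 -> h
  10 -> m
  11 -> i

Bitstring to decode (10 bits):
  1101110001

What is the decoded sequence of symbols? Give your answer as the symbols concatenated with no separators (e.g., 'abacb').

Bit 0: prefix='1' (no match yet)
Bit 1: prefix='11' -> emit 'i', reset
Bit 2: prefix='0' (no match yet)
Bit 3: prefix='01' -> emit 'h', reset
Bit 4: prefix='1' (no match yet)
Bit 5: prefix='11' -> emit 'i', reset
Bit 6: prefix='0' (no match yet)
Bit 7: prefix='00' -> emit 'a', reset
Bit 8: prefix='0' (no match yet)
Bit 9: prefix='01' -> emit 'h', reset

Answer: ihiah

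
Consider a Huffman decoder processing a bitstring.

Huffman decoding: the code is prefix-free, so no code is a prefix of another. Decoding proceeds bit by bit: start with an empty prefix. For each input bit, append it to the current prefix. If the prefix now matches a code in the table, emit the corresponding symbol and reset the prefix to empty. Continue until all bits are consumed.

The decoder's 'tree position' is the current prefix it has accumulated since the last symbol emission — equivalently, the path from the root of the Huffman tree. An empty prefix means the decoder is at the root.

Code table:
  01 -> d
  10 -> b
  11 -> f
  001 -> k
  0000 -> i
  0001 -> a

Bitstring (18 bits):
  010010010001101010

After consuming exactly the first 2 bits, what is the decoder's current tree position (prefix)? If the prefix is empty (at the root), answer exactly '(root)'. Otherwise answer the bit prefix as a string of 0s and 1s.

Bit 0: prefix='0' (no match yet)
Bit 1: prefix='01' -> emit 'd', reset

Answer: (root)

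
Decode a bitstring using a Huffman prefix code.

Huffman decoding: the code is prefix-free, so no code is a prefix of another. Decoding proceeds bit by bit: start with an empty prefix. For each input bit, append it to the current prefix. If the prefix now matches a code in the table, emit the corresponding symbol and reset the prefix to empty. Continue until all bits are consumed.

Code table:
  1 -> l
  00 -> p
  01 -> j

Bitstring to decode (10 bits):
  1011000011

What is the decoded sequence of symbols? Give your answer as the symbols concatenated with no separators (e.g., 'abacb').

Bit 0: prefix='1' -> emit 'l', reset
Bit 1: prefix='0' (no match yet)
Bit 2: prefix='01' -> emit 'j', reset
Bit 3: prefix='1' -> emit 'l', reset
Bit 4: prefix='0' (no match yet)
Bit 5: prefix='00' -> emit 'p', reset
Bit 6: prefix='0' (no match yet)
Bit 7: prefix='00' -> emit 'p', reset
Bit 8: prefix='1' -> emit 'l', reset
Bit 9: prefix='1' -> emit 'l', reset

Answer: ljlppll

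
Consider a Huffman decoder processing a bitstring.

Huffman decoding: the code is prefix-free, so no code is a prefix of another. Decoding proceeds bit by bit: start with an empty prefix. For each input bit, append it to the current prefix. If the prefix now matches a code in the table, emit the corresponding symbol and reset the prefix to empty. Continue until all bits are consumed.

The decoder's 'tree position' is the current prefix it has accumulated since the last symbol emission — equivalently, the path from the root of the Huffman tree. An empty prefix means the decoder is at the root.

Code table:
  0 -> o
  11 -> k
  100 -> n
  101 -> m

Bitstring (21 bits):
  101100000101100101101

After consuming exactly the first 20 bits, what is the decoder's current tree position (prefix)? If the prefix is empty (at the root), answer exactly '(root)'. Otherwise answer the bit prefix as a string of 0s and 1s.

Bit 0: prefix='1' (no match yet)
Bit 1: prefix='10' (no match yet)
Bit 2: prefix='101' -> emit 'm', reset
Bit 3: prefix='1' (no match yet)
Bit 4: prefix='10' (no match yet)
Bit 5: prefix='100' -> emit 'n', reset
Bit 6: prefix='0' -> emit 'o', reset
Bit 7: prefix='0' -> emit 'o', reset
Bit 8: prefix='0' -> emit 'o', reset
Bit 9: prefix='1' (no match yet)
Bit 10: prefix='10' (no match yet)
Bit 11: prefix='101' -> emit 'm', reset
Bit 12: prefix='1' (no match yet)
Bit 13: prefix='10' (no match yet)
Bit 14: prefix='100' -> emit 'n', reset
Bit 15: prefix='1' (no match yet)
Bit 16: prefix='10' (no match yet)
Bit 17: prefix='101' -> emit 'm', reset
Bit 18: prefix='1' (no match yet)
Bit 19: prefix='10' (no match yet)

Answer: 10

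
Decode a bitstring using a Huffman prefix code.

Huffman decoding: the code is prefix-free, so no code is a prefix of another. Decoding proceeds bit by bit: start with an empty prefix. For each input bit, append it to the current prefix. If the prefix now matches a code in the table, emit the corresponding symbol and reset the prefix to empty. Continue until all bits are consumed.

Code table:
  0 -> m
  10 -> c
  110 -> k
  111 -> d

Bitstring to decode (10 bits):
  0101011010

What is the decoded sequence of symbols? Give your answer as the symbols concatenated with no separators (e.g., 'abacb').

Answer: mcckc

Derivation:
Bit 0: prefix='0' -> emit 'm', reset
Bit 1: prefix='1' (no match yet)
Bit 2: prefix='10' -> emit 'c', reset
Bit 3: prefix='1' (no match yet)
Bit 4: prefix='10' -> emit 'c', reset
Bit 5: prefix='1' (no match yet)
Bit 6: prefix='11' (no match yet)
Bit 7: prefix='110' -> emit 'k', reset
Bit 8: prefix='1' (no match yet)
Bit 9: prefix='10' -> emit 'c', reset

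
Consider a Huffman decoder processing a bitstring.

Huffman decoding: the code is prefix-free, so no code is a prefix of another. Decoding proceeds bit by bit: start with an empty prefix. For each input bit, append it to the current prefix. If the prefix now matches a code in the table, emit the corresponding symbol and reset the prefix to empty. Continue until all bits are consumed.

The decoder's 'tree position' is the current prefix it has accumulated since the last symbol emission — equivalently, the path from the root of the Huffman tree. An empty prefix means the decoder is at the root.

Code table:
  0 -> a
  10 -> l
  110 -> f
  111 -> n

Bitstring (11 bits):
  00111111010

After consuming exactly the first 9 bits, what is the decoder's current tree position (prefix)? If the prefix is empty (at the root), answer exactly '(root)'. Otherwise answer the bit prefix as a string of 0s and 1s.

Bit 0: prefix='0' -> emit 'a', reset
Bit 1: prefix='0' -> emit 'a', reset
Bit 2: prefix='1' (no match yet)
Bit 3: prefix='11' (no match yet)
Bit 4: prefix='111' -> emit 'n', reset
Bit 5: prefix='1' (no match yet)
Bit 6: prefix='11' (no match yet)
Bit 7: prefix='111' -> emit 'n', reset
Bit 8: prefix='0' -> emit 'a', reset

Answer: (root)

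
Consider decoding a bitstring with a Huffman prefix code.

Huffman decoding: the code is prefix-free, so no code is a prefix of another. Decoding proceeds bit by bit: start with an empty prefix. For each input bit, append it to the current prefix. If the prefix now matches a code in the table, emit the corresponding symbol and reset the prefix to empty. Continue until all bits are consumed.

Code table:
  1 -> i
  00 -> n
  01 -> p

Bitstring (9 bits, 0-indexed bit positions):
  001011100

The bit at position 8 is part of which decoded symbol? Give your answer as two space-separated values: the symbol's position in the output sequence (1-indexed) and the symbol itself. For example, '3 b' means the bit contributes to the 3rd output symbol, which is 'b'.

Answer: 6 n

Derivation:
Bit 0: prefix='0' (no match yet)
Bit 1: prefix='00' -> emit 'n', reset
Bit 2: prefix='1' -> emit 'i', reset
Bit 3: prefix='0' (no match yet)
Bit 4: prefix='01' -> emit 'p', reset
Bit 5: prefix='1' -> emit 'i', reset
Bit 6: prefix='1' -> emit 'i', reset
Bit 7: prefix='0' (no match yet)
Bit 8: prefix='00' -> emit 'n', reset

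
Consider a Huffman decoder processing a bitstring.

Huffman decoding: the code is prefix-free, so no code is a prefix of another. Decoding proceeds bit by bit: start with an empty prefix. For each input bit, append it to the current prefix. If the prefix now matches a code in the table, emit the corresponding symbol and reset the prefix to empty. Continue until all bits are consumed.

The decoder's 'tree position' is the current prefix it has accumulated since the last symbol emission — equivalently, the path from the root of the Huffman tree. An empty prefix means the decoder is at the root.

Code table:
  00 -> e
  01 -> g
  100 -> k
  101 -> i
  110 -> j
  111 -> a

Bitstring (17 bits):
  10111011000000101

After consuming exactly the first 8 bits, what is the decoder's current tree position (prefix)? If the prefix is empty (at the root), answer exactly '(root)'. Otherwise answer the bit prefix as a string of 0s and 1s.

Answer: 11

Derivation:
Bit 0: prefix='1' (no match yet)
Bit 1: prefix='10' (no match yet)
Bit 2: prefix='101' -> emit 'i', reset
Bit 3: prefix='1' (no match yet)
Bit 4: prefix='11' (no match yet)
Bit 5: prefix='110' -> emit 'j', reset
Bit 6: prefix='1' (no match yet)
Bit 7: prefix='11' (no match yet)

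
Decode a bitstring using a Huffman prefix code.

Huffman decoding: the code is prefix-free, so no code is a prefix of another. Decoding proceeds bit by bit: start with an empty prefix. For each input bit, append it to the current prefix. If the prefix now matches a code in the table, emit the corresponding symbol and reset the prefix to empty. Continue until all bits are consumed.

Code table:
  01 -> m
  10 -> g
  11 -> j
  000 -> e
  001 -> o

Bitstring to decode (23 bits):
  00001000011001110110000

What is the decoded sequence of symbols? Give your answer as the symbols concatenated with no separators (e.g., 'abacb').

Bit 0: prefix='0' (no match yet)
Bit 1: prefix='00' (no match yet)
Bit 2: prefix='000' -> emit 'e', reset
Bit 3: prefix='0' (no match yet)
Bit 4: prefix='01' -> emit 'm', reset
Bit 5: prefix='0' (no match yet)
Bit 6: prefix='00' (no match yet)
Bit 7: prefix='000' -> emit 'e', reset
Bit 8: prefix='0' (no match yet)
Bit 9: prefix='01' -> emit 'm', reset
Bit 10: prefix='1' (no match yet)
Bit 11: prefix='10' -> emit 'g', reset
Bit 12: prefix='0' (no match yet)
Bit 13: prefix='01' -> emit 'm', reset
Bit 14: prefix='1' (no match yet)
Bit 15: prefix='11' -> emit 'j', reset
Bit 16: prefix='0' (no match yet)
Bit 17: prefix='01' -> emit 'm', reset
Bit 18: prefix='1' (no match yet)
Bit 19: prefix='10' -> emit 'g', reset
Bit 20: prefix='0' (no match yet)
Bit 21: prefix='00' (no match yet)
Bit 22: prefix='000' -> emit 'e', reset

Answer: ememgmjmge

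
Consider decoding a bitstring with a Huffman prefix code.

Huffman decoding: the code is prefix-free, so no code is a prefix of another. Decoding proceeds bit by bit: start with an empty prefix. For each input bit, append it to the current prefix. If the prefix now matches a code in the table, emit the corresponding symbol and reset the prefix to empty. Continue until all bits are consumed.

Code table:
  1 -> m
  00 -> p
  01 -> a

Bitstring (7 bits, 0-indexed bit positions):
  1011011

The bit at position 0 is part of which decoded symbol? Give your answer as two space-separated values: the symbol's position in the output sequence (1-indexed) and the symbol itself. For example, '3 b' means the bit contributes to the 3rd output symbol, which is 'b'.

Bit 0: prefix='1' -> emit 'm', reset
Bit 1: prefix='0' (no match yet)
Bit 2: prefix='01' -> emit 'a', reset
Bit 3: prefix='1' -> emit 'm', reset
Bit 4: prefix='0' (no match yet)

Answer: 1 m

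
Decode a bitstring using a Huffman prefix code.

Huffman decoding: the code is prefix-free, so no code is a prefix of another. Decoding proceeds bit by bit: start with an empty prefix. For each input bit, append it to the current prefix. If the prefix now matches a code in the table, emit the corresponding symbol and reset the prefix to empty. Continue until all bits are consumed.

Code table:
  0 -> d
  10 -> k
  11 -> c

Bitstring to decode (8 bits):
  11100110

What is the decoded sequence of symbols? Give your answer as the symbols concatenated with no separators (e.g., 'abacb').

Bit 0: prefix='1' (no match yet)
Bit 1: prefix='11' -> emit 'c', reset
Bit 2: prefix='1' (no match yet)
Bit 3: prefix='10' -> emit 'k', reset
Bit 4: prefix='0' -> emit 'd', reset
Bit 5: prefix='1' (no match yet)
Bit 6: prefix='11' -> emit 'c', reset
Bit 7: prefix='0' -> emit 'd', reset

Answer: ckdcd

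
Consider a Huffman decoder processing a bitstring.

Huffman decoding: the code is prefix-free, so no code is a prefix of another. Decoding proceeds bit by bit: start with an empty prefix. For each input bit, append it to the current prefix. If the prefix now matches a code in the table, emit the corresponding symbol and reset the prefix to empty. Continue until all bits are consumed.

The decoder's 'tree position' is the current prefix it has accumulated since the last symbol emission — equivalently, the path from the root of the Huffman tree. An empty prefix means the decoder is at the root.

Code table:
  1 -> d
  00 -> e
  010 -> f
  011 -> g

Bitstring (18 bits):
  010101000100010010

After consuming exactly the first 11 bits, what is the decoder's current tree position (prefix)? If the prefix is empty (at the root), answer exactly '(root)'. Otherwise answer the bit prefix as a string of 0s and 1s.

Bit 0: prefix='0' (no match yet)
Bit 1: prefix='01' (no match yet)
Bit 2: prefix='010' -> emit 'f', reset
Bit 3: prefix='1' -> emit 'd', reset
Bit 4: prefix='0' (no match yet)
Bit 5: prefix='01' (no match yet)
Bit 6: prefix='010' -> emit 'f', reset
Bit 7: prefix='0' (no match yet)
Bit 8: prefix='00' -> emit 'e', reset
Bit 9: prefix='1' -> emit 'd', reset
Bit 10: prefix='0' (no match yet)

Answer: 0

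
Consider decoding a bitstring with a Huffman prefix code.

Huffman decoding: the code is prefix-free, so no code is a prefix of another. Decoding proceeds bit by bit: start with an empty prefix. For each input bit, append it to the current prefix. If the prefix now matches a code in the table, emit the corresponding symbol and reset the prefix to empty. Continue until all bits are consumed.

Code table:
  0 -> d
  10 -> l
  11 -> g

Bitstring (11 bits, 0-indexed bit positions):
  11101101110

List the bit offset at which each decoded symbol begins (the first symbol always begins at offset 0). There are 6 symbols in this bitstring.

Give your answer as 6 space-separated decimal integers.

Answer: 0 2 4 6 7 9

Derivation:
Bit 0: prefix='1' (no match yet)
Bit 1: prefix='11' -> emit 'g', reset
Bit 2: prefix='1' (no match yet)
Bit 3: prefix='10' -> emit 'l', reset
Bit 4: prefix='1' (no match yet)
Bit 5: prefix='11' -> emit 'g', reset
Bit 6: prefix='0' -> emit 'd', reset
Bit 7: prefix='1' (no match yet)
Bit 8: prefix='11' -> emit 'g', reset
Bit 9: prefix='1' (no match yet)
Bit 10: prefix='10' -> emit 'l', reset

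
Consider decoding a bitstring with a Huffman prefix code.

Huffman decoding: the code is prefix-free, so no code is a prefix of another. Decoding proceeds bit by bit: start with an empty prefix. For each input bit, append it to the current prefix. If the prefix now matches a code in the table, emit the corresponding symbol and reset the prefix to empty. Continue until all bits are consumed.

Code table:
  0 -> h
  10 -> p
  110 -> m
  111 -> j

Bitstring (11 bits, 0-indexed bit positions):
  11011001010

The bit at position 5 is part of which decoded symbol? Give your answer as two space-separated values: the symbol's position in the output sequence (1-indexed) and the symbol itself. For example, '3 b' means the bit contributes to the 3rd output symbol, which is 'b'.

Bit 0: prefix='1' (no match yet)
Bit 1: prefix='11' (no match yet)
Bit 2: prefix='110' -> emit 'm', reset
Bit 3: prefix='1' (no match yet)
Bit 4: prefix='11' (no match yet)
Bit 5: prefix='110' -> emit 'm', reset
Bit 6: prefix='0' -> emit 'h', reset
Bit 7: prefix='1' (no match yet)
Bit 8: prefix='10' -> emit 'p', reset
Bit 9: prefix='1' (no match yet)

Answer: 2 m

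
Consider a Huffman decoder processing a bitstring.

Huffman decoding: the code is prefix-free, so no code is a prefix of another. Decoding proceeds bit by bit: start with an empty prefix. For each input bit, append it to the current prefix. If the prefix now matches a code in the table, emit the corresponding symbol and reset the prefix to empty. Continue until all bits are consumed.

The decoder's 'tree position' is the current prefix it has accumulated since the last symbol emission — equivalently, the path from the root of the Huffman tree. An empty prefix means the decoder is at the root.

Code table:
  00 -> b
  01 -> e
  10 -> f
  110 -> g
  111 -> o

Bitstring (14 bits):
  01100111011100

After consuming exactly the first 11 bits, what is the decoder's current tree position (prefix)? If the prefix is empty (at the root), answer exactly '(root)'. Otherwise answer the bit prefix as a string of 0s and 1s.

Bit 0: prefix='0' (no match yet)
Bit 1: prefix='01' -> emit 'e', reset
Bit 2: prefix='1' (no match yet)
Bit 3: prefix='10' -> emit 'f', reset
Bit 4: prefix='0' (no match yet)
Bit 5: prefix='01' -> emit 'e', reset
Bit 6: prefix='1' (no match yet)
Bit 7: prefix='11' (no match yet)
Bit 8: prefix='110' -> emit 'g', reset
Bit 9: prefix='1' (no match yet)
Bit 10: prefix='11' (no match yet)

Answer: 11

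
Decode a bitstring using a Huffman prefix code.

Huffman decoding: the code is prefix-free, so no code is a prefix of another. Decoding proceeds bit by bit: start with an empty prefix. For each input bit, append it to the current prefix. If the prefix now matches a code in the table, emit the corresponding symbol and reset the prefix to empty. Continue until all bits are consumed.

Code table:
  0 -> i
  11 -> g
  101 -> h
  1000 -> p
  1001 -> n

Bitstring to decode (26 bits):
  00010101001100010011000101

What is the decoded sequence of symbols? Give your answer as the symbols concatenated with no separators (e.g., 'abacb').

Bit 0: prefix='0' -> emit 'i', reset
Bit 1: prefix='0' -> emit 'i', reset
Bit 2: prefix='0' -> emit 'i', reset
Bit 3: prefix='1' (no match yet)
Bit 4: prefix='10' (no match yet)
Bit 5: prefix='101' -> emit 'h', reset
Bit 6: prefix='0' -> emit 'i', reset
Bit 7: prefix='1' (no match yet)
Bit 8: prefix='10' (no match yet)
Bit 9: prefix='100' (no match yet)
Bit 10: prefix='1001' -> emit 'n', reset
Bit 11: prefix='1' (no match yet)
Bit 12: prefix='10' (no match yet)
Bit 13: prefix='100' (no match yet)
Bit 14: prefix='1000' -> emit 'p', reset
Bit 15: prefix='1' (no match yet)
Bit 16: prefix='10' (no match yet)
Bit 17: prefix='100' (no match yet)
Bit 18: prefix='1001' -> emit 'n', reset
Bit 19: prefix='1' (no match yet)
Bit 20: prefix='10' (no match yet)
Bit 21: prefix='100' (no match yet)
Bit 22: prefix='1000' -> emit 'p', reset
Bit 23: prefix='1' (no match yet)
Bit 24: prefix='10' (no match yet)
Bit 25: prefix='101' -> emit 'h', reset

Answer: iiihinpnph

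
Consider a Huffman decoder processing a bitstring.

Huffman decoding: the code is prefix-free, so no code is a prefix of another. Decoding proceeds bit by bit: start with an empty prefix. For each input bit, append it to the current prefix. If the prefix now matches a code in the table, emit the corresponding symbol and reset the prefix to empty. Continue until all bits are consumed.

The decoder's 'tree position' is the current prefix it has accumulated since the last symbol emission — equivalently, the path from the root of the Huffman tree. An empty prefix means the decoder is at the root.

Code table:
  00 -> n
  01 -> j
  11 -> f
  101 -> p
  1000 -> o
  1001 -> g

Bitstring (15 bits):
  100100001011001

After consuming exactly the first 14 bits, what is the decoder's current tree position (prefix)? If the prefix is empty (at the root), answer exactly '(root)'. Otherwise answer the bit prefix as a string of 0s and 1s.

Bit 0: prefix='1' (no match yet)
Bit 1: prefix='10' (no match yet)
Bit 2: prefix='100' (no match yet)
Bit 3: prefix='1001' -> emit 'g', reset
Bit 4: prefix='0' (no match yet)
Bit 5: prefix='00' -> emit 'n', reset
Bit 6: prefix='0' (no match yet)
Bit 7: prefix='00' -> emit 'n', reset
Bit 8: prefix='1' (no match yet)
Bit 9: prefix='10' (no match yet)
Bit 10: prefix='101' -> emit 'p', reset
Bit 11: prefix='1' (no match yet)
Bit 12: prefix='10' (no match yet)
Bit 13: prefix='100' (no match yet)

Answer: 100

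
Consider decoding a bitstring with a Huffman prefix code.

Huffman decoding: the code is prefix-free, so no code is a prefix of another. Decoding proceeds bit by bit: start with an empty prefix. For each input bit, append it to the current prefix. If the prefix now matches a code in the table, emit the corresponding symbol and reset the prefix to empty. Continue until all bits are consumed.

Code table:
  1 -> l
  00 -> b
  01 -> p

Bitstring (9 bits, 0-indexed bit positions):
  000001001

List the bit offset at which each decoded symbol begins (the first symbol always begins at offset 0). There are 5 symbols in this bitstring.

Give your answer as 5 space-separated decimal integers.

Bit 0: prefix='0' (no match yet)
Bit 1: prefix='00' -> emit 'b', reset
Bit 2: prefix='0' (no match yet)
Bit 3: prefix='00' -> emit 'b', reset
Bit 4: prefix='0' (no match yet)
Bit 5: prefix='01' -> emit 'p', reset
Bit 6: prefix='0' (no match yet)
Bit 7: prefix='00' -> emit 'b', reset
Bit 8: prefix='1' -> emit 'l', reset

Answer: 0 2 4 6 8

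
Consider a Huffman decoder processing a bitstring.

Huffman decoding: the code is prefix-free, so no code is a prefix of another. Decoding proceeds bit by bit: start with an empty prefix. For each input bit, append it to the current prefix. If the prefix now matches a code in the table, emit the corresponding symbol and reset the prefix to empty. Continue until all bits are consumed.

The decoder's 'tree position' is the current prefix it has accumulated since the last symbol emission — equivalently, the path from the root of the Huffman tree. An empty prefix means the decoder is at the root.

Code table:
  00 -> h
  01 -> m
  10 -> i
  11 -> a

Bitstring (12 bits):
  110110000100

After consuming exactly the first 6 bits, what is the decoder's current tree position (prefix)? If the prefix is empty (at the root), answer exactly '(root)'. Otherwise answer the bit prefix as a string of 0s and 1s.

Answer: (root)

Derivation:
Bit 0: prefix='1' (no match yet)
Bit 1: prefix='11' -> emit 'a', reset
Bit 2: prefix='0' (no match yet)
Bit 3: prefix='01' -> emit 'm', reset
Bit 4: prefix='1' (no match yet)
Bit 5: prefix='10' -> emit 'i', reset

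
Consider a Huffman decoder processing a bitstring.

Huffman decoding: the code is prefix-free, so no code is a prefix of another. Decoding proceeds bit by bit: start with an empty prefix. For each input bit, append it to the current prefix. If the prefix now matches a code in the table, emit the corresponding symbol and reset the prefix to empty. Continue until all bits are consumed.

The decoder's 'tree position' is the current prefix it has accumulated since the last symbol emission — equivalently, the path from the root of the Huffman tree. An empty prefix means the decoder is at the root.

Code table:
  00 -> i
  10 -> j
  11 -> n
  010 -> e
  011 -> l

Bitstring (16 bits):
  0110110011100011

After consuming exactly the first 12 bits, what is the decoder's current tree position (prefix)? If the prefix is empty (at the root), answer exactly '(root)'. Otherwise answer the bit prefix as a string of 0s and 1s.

Answer: (root)

Derivation:
Bit 0: prefix='0' (no match yet)
Bit 1: prefix='01' (no match yet)
Bit 2: prefix='011' -> emit 'l', reset
Bit 3: prefix='0' (no match yet)
Bit 4: prefix='01' (no match yet)
Bit 5: prefix='011' -> emit 'l', reset
Bit 6: prefix='0' (no match yet)
Bit 7: prefix='00' -> emit 'i', reset
Bit 8: prefix='1' (no match yet)
Bit 9: prefix='11' -> emit 'n', reset
Bit 10: prefix='1' (no match yet)
Bit 11: prefix='10' -> emit 'j', reset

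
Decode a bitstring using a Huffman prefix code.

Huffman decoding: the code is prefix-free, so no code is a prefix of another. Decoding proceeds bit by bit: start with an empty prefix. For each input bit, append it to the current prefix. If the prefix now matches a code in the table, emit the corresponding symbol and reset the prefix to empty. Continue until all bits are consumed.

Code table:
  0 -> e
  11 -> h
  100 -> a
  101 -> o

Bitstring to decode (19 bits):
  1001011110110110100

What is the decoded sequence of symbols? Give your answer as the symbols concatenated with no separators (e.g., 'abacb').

Bit 0: prefix='1' (no match yet)
Bit 1: prefix='10' (no match yet)
Bit 2: prefix='100' -> emit 'a', reset
Bit 3: prefix='1' (no match yet)
Bit 4: prefix='10' (no match yet)
Bit 5: prefix='101' -> emit 'o', reset
Bit 6: prefix='1' (no match yet)
Bit 7: prefix='11' -> emit 'h', reset
Bit 8: prefix='1' (no match yet)
Bit 9: prefix='10' (no match yet)
Bit 10: prefix='101' -> emit 'o', reset
Bit 11: prefix='1' (no match yet)
Bit 12: prefix='10' (no match yet)
Bit 13: prefix='101' -> emit 'o', reset
Bit 14: prefix='1' (no match yet)
Bit 15: prefix='10' (no match yet)
Bit 16: prefix='101' -> emit 'o', reset
Bit 17: prefix='0' -> emit 'e', reset
Bit 18: prefix='0' -> emit 'e', reset

Answer: aohoooee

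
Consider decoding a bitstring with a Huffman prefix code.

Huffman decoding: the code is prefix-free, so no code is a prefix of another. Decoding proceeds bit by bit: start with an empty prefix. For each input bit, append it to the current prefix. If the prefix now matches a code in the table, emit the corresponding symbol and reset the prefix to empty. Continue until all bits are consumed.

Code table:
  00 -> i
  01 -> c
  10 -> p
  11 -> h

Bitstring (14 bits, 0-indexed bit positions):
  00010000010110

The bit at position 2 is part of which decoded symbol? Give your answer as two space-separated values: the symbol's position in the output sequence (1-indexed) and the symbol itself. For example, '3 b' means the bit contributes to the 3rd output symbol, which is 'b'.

Bit 0: prefix='0' (no match yet)
Bit 1: prefix='00' -> emit 'i', reset
Bit 2: prefix='0' (no match yet)
Bit 3: prefix='01' -> emit 'c', reset
Bit 4: prefix='0' (no match yet)
Bit 5: prefix='00' -> emit 'i', reset
Bit 6: prefix='0' (no match yet)

Answer: 2 c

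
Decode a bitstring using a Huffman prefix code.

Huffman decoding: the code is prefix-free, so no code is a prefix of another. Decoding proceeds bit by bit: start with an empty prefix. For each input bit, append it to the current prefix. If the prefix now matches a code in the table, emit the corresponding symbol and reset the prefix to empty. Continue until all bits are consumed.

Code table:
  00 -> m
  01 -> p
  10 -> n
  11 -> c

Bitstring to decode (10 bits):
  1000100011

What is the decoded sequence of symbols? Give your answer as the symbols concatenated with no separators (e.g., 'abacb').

Answer: nmnmc

Derivation:
Bit 0: prefix='1' (no match yet)
Bit 1: prefix='10' -> emit 'n', reset
Bit 2: prefix='0' (no match yet)
Bit 3: prefix='00' -> emit 'm', reset
Bit 4: prefix='1' (no match yet)
Bit 5: prefix='10' -> emit 'n', reset
Bit 6: prefix='0' (no match yet)
Bit 7: prefix='00' -> emit 'm', reset
Bit 8: prefix='1' (no match yet)
Bit 9: prefix='11' -> emit 'c', reset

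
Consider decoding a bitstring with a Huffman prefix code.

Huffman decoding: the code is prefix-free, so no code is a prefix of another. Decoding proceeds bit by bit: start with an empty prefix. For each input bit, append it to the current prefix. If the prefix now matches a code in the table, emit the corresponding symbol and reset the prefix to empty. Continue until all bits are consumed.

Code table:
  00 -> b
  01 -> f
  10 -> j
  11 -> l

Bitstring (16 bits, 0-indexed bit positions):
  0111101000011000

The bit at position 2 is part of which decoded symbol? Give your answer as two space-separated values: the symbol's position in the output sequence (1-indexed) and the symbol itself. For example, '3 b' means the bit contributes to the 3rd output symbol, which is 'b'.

Answer: 2 l

Derivation:
Bit 0: prefix='0' (no match yet)
Bit 1: prefix='01' -> emit 'f', reset
Bit 2: prefix='1' (no match yet)
Bit 3: prefix='11' -> emit 'l', reset
Bit 4: prefix='1' (no match yet)
Bit 5: prefix='10' -> emit 'j', reset
Bit 6: prefix='1' (no match yet)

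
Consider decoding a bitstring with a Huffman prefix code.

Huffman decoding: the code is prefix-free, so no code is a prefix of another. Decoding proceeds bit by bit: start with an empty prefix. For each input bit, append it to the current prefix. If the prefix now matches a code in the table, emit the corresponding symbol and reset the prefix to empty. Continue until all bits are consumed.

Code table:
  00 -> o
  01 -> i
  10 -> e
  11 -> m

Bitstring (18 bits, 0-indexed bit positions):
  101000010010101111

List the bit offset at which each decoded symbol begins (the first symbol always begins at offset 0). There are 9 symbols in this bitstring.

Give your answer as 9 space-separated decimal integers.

Bit 0: prefix='1' (no match yet)
Bit 1: prefix='10' -> emit 'e', reset
Bit 2: prefix='1' (no match yet)
Bit 3: prefix='10' -> emit 'e', reset
Bit 4: prefix='0' (no match yet)
Bit 5: prefix='00' -> emit 'o', reset
Bit 6: prefix='0' (no match yet)
Bit 7: prefix='01' -> emit 'i', reset
Bit 8: prefix='0' (no match yet)
Bit 9: prefix='00' -> emit 'o', reset
Bit 10: prefix='1' (no match yet)
Bit 11: prefix='10' -> emit 'e', reset
Bit 12: prefix='1' (no match yet)
Bit 13: prefix='10' -> emit 'e', reset
Bit 14: prefix='1' (no match yet)
Bit 15: prefix='11' -> emit 'm', reset
Bit 16: prefix='1' (no match yet)
Bit 17: prefix='11' -> emit 'm', reset

Answer: 0 2 4 6 8 10 12 14 16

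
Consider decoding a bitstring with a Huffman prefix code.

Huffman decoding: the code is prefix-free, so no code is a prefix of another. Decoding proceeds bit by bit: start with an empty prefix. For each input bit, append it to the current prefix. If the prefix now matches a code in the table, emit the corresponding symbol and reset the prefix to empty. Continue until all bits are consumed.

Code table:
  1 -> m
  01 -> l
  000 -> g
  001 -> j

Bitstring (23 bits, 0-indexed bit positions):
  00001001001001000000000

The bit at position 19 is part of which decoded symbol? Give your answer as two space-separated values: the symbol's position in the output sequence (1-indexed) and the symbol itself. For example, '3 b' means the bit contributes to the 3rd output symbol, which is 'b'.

Answer: 7 g

Derivation:
Bit 0: prefix='0' (no match yet)
Bit 1: prefix='00' (no match yet)
Bit 2: prefix='000' -> emit 'g', reset
Bit 3: prefix='0' (no match yet)
Bit 4: prefix='01' -> emit 'l', reset
Bit 5: prefix='0' (no match yet)
Bit 6: prefix='00' (no match yet)
Bit 7: prefix='001' -> emit 'j', reset
Bit 8: prefix='0' (no match yet)
Bit 9: prefix='00' (no match yet)
Bit 10: prefix='001' -> emit 'j', reset
Bit 11: prefix='0' (no match yet)
Bit 12: prefix='00' (no match yet)
Bit 13: prefix='001' -> emit 'j', reset
Bit 14: prefix='0' (no match yet)
Bit 15: prefix='00' (no match yet)
Bit 16: prefix='000' -> emit 'g', reset
Bit 17: prefix='0' (no match yet)
Bit 18: prefix='00' (no match yet)
Bit 19: prefix='000' -> emit 'g', reset
Bit 20: prefix='0' (no match yet)
Bit 21: prefix='00' (no match yet)
Bit 22: prefix='000' -> emit 'g', reset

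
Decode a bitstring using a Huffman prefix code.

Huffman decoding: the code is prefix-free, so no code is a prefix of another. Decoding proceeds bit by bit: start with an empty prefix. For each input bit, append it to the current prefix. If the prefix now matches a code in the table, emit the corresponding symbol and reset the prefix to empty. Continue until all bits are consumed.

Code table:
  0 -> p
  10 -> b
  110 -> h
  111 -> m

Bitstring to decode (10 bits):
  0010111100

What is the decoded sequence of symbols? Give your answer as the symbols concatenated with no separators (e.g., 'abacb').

Bit 0: prefix='0' -> emit 'p', reset
Bit 1: prefix='0' -> emit 'p', reset
Bit 2: prefix='1' (no match yet)
Bit 3: prefix='10' -> emit 'b', reset
Bit 4: prefix='1' (no match yet)
Bit 5: prefix='11' (no match yet)
Bit 6: prefix='111' -> emit 'm', reset
Bit 7: prefix='1' (no match yet)
Bit 8: prefix='10' -> emit 'b', reset
Bit 9: prefix='0' -> emit 'p', reset

Answer: ppbmbp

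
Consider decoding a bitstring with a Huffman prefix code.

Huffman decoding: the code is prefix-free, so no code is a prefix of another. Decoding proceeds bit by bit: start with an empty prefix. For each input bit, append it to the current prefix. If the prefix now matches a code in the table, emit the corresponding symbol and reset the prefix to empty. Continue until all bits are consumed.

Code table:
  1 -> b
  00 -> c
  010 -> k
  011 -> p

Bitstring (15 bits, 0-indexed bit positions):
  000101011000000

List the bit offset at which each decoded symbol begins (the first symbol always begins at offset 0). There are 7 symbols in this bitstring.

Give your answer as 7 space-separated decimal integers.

Bit 0: prefix='0' (no match yet)
Bit 1: prefix='00' -> emit 'c', reset
Bit 2: prefix='0' (no match yet)
Bit 3: prefix='01' (no match yet)
Bit 4: prefix='010' -> emit 'k', reset
Bit 5: prefix='1' -> emit 'b', reset
Bit 6: prefix='0' (no match yet)
Bit 7: prefix='01' (no match yet)
Bit 8: prefix='011' -> emit 'p', reset
Bit 9: prefix='0' (no match yet)
Bit 10: prefix='00' -> emit 'c', reset
Bit 11: prefix='0' (no match yet)
Bit 12: prefix='00' -> emit 'c', reset
Bit 13: prefix='0' (no match yet)
Bit 14: prefix='00' -> emit 'c', reset

Answer: 0 2 5 6 9 11 13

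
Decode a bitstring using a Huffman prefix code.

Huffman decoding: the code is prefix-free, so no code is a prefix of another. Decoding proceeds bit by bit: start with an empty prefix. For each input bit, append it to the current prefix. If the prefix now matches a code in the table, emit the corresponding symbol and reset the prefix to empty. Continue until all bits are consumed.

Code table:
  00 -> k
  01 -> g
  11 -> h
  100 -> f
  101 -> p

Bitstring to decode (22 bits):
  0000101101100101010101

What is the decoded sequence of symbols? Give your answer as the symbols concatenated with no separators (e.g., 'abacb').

Answer: kkppfpggg

Derivation:
Bit 0: prefix='0' (no match yet)
Bit 1: prefix='00' -> emit 'k', reset
Bit 2: prefix='0' (no match yet)
Bit 3: prefix='00' -> emit 'k', reset
Bit 4: prefix='1' (no match yet)
Bit 5: prefix='10' (no match yet)
Bit 6: prefix='101' -> emit 'p', reset
Bit 7: prefix='1' (no match yet)
Bit 8: prefix='10' (no match yet)
Bit 9: prefix='101' -> emit 'p', reset
Bit 10: prefix='1' (no match yet)
Bit 11: prefix='10' (no match yet)
Bit 12: prefix='100' -> emit 'f', reset
Bit 13: prefix='1' (no match yet)
Bit 14: prefix='10' (no match yet)
Bit 15: prefix='101' -> emit 'p', reset
Bit 16: prefix='0' (no match yet)
Bit 17: prefix='01' -> emit 'g', reset
Bit 18: prefix='0' (no match yet)
Bit 19: prefix='01' -> emit 'g', reset
Bit 20: prefix='0' (no match yet)
Bit 21: prefix='01' -> emit 'g', reset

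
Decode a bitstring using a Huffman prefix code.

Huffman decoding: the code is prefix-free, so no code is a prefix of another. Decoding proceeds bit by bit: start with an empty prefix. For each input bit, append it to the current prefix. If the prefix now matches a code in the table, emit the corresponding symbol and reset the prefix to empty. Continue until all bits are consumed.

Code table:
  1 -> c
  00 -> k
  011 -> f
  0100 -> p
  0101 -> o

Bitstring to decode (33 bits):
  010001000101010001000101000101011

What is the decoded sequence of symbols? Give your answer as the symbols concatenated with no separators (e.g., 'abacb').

Bit 0: prefix='0' (no match yet)
Bit 1: prefix='01' (no match yet)
Bit 2: prefix='010' (no match yet)
Bit 3: prefix='0100' -> emit 'p', reset
Bit 4: prefix='0' (no match yet)
Bit 5: prefix='01' (no match yet)
Bit 6: prefix='010' (no match yet)
Bit 7: prefix='0100' -> emit 'p', reset
Bit 8: prefix='0' (no match yet)
Bit 9: prefix='01' (no match yet)
Bit 10: prefix='010' (no match yet)
Bit 11: prefix='0101' -> emit 'o', reset
Bit 12: prefix='0' (no match yet)
Bit 13: prefix='01' (no match yet)
Bit 14: prefix='010' (no match yet)
Bit 15: prefix='0100' -> emit 'p', reset
Bit 16: prefix='0' (no match yet)
Bit 17: prefix='01' (no match yet)
Bit 18: prefix='010' (no match yet)
Bit 19: prefix='0100' -> emit 'p', reset
Bit 20: prefix='0' (no match yet)
Bit 21: prefix='01' (no match yet)
Bit 22: prefix='010' (no match yet)
Bit 23: prefix='0101' -> emit 'o', reset
Bit 24: prefix='0' (no match yet)
Bit 25: prefix='00' -> emit 'k', reset
Bit 26: prefix='0' (no match yet)
Bit 27: prefix='01' (no match yet)
Bit 28: prefix='010' (no match yet)
Bit 29: prefix='0101' -> emit 'o', reset
Bit 30: prefix='0' (no match yet)
Bit 31: prefix='01' (no match yet)
Bit 32: prefix='011' -> emit 'f', reset

Answer: ppoppokof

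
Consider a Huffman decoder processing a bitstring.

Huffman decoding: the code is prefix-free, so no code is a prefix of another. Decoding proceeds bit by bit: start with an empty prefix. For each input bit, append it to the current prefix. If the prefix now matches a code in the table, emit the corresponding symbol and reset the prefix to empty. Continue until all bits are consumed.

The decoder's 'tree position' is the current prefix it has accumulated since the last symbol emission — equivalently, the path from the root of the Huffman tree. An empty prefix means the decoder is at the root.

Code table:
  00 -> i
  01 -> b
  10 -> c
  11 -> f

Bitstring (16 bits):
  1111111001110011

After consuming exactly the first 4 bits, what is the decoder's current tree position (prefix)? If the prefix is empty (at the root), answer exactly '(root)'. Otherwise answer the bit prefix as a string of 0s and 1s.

Answer: (root)

Derivation:
Bit 0: prefix='1' (no match yet)
Bit 1: prefix='11' -> emit 'f', reset
Bit 2: prefix='1' (no match yet)
Bit 3: prefix='11' -> emit 'f', reset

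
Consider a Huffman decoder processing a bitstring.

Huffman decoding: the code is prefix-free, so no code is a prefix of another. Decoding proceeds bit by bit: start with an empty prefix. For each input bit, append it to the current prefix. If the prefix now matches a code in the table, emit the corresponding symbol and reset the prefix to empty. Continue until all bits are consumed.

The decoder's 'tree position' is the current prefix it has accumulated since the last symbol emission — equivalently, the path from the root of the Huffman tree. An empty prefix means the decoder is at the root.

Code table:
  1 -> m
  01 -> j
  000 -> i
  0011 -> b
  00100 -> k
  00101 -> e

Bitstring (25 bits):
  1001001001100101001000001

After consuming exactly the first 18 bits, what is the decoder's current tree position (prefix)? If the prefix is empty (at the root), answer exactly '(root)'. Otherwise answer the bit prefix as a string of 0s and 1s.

Answer: 00

Derivation:
Bit 0: prefix='1' -> emit 'm', reset
Bit 1: prefix='0' (no match yet)
Bit 2: prefix='00' (no match yet)
Bit 3: prefix='001' (no match yet)
Bit 4: prefix='0010' (no match yet)
Bit 5: prefix='00100' -> emit 'k', reset
Bit 6: prefix='1' -> emit 'm', reset
Bit 7: prefix='0' (no match yet)
Bit 8: prefix='00' (no match yet)
Bit 9: prefix='001' (no match yet)
Bit 10: prefix='0011' -> emit 'b', reset
Bit 11: prefix='0' (no match yet)
Bit 12: prefix='00' (no match yet)
Bit 13: prefix='001' (no match yet)
Bit 14: prefix='0010' (no match yet)
Bit 15: prefix='00101' -> emit 'e', reset
Bit 16: prefix='0' (no match yet)
Bit 17: prefix='00' (no match yet)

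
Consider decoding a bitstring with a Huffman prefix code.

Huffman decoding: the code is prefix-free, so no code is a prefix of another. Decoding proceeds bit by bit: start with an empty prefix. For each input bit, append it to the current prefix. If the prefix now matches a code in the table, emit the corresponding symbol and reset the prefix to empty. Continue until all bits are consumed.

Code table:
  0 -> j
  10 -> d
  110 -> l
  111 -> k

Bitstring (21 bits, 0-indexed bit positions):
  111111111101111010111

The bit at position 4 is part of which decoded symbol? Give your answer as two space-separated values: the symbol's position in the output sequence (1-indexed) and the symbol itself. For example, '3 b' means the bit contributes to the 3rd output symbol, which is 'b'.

Bit 0: prefix='1' (no match yet)
Bit 1: prefix='11' (no match yet)
Bit 2: prefix='111' -> emit 'k', reset
Bit 3: prefix='1' (no match yet)
Bit 4: prefix='11' (no match yet)
Bit 5: prefix='111' -> emit 'k', reset
Bit 6: prefix='1' (no match yet)
Bit 7: prefix='11' (no match yet)
Bit 8: prefix='111' -> emit 'k', reset

Answer: 2 k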